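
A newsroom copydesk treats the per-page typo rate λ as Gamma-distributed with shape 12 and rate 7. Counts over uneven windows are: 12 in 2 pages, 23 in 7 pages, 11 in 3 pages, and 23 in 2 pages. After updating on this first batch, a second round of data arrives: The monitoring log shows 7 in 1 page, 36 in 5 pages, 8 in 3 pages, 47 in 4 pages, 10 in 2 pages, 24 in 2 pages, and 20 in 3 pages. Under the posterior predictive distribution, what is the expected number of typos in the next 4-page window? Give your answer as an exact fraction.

932/41

Total count: 12 + 23 + 11 + 23 = 69.
Total exposure: 2 + 7 + 3 + 2 = 14 pages.
After the first batch: Gamma(12 + 69, 7 + 14) = Gamma(81, 21).
Total count: 7 + 36 + 8 + 47 + 10 + 24 + 20 = 152.
Total exposure: 1 + 5 + 3 + 4 + 2 + 2 + 3 = 20 pages.
After the second batch: Gamma(81 + 152, 21 + 20) = Gamma(233, 41).
Predictive mean over a 4-page window = T·E[λ|data] = 4·233/41 = 932/41.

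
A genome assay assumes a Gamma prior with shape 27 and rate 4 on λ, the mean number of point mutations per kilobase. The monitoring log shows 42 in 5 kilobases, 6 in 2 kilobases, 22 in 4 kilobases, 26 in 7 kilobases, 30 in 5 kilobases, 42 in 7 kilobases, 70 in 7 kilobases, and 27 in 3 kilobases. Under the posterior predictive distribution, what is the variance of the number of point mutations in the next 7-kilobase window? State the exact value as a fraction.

26061/484

Total count: 42 + 6 + 22 + 26 + 30 + 42 + 70 + 27 = 265.
Total exposure: 5 + 2 + 4 + 7 + 5 + 7 + 7 + 3 = 40 kilobases.
Conjugate update: add total count to the shape and total exposure to the rate, giving Gamma(292, 44).
The posterior predictive for a window of length T is Negative Binomial with variance T·α'·(β'+T)/β'² = 7·292·51/1936 = 26061/484.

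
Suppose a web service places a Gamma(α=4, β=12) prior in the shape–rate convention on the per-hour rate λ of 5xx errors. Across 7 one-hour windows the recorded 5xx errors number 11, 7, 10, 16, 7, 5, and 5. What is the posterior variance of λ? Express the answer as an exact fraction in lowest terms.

65/361

Total count: 11 + 7 + 10 + 16 + 7 + 5 + 5 = 61.
Total exposure: 7 hours.
By Gamma–Poisson conjugacy, the posterior is Gamma(α + Σx, β + Σt) = Gamma(4 + 61, 12 + 7) = Gamma(65, 19).
Posterior variance = α'/β'² = 65/361.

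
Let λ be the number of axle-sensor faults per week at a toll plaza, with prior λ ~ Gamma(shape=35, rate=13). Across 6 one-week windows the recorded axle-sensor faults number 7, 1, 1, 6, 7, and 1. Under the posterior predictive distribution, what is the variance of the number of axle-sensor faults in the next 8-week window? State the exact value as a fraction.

Total count: 7 + 1 + 1 + 6 + 7 + 1 = 23.
Total exposure: 6 weeks.
Conjugate update: add total count to the shape and total exposure to the rate, giving Gamma(58, 19).
The posterior predictive for a window of length T is Negative Binomial with variance T·α'·(β'+T)/β'² = 8·58·27/361 = 12528/361.

12528/361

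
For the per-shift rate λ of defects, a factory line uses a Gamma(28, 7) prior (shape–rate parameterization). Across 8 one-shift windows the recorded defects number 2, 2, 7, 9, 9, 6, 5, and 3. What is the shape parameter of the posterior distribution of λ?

71

Total count: 2 + 2 + 7 + 9 + 9 + 6 + 5 + 3 = 43.
Total exposure: 8 shifts.
The Gamma prior is conjugate for the Poisson rate, so λ | data ~ Gamma(28+43, 7+8) = Gamma(71, 15).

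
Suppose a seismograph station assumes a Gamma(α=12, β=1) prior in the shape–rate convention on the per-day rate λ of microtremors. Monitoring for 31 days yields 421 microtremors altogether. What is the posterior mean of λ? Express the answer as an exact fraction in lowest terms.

Total count 421 over total exposure 31 days.
By Gamma–Poisson conjugacy, the posterior is Gamma(α + Σx, β + Σt) = Gamma(12 + 421, 1 + 31) = Gamma(433, 32).
Posterior mean = α'/β' = 433/32.

433/32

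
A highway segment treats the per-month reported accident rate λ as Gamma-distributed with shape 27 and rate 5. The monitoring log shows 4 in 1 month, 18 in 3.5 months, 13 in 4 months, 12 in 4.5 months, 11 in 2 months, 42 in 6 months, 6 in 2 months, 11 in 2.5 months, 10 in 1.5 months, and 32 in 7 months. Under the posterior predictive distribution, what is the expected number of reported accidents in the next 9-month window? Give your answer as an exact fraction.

558/13

Total count: 4 + 18 + 13 + 12 + 11 + 42 + 6 + 11 + 10 + 32 = 159.
Total exposure: 1 + 3.5 + 4 + 4.5 + 2 + 6 + 2 + 2.5 + 1.5 + 7 = 34 months.
By Gamma–Poisson conjugacy, the posterior is Gamma(α + Σx, β + Σt) = Gamma(27 + 159, 5 + 34) = Gamma(186, 39).
Predictive mean over a 9-month window = T·E[λ|data] = 9·186/39 = 558/13.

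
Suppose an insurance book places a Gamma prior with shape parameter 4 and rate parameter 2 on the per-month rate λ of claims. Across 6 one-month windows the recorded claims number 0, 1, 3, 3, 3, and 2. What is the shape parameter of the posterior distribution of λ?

16

Total count: 0 + 1 + 3 + 3 + 3 + 2 = 12.
Total exposure: 6 months.
Posterior: α' = 4 + 12 = 16, β' = 2 + 6 = 8.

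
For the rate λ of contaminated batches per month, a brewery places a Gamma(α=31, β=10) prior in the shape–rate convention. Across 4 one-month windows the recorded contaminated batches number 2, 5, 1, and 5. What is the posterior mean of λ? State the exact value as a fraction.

Total count: 2 + 5 + 1 + 5 = 13.
Total exposure: 4 months.
The Gamma prior is conjugate for the Poisson rate, so λ | data ~ Gamma(31+13, 10+4) = Gamma(44, 14).
Posterior mean = α'/β' = 44/14 = 22/7.

22/7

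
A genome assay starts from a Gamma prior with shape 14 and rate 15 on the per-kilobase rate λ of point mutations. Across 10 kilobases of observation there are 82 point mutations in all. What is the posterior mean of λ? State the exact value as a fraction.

96/25

Total count 82 over total exposure 10 kilobases.
Conjugate update: add total count to the shape and total exposure to the rate, giving Gamma(96, 25).
Posterior mean = α'/β' = 96/25.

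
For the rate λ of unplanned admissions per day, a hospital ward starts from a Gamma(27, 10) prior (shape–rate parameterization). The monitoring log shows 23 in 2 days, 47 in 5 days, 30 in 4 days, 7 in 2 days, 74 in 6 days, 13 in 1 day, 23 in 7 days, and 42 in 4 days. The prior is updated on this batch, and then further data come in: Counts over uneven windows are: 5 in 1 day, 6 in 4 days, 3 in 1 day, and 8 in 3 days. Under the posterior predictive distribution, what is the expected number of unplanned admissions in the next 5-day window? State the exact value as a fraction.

Total count: 23 + 47 + 30 + 7 + 74 + 13 + 23 + 42 = 259.
Total exposure: 2 + 5 + 4 + 2 + 6 + 1 + 7 + 4 = 31 days.
After the first batch: Gamma(27 + 259, 10 + 31) = Gamma(286, 41).
Total count: 5 + 6 + 3 + 8 = 22.
Total exposure: 1 + 4 + 1 + 3 = 9 days.
After the second batch: Gamma(286 + 22, 41 + 9) = Gamma(308, 50).
Predictive mean over a 5-day window = T·E[λ|data] = 5·308/50 = 154/5.

154/5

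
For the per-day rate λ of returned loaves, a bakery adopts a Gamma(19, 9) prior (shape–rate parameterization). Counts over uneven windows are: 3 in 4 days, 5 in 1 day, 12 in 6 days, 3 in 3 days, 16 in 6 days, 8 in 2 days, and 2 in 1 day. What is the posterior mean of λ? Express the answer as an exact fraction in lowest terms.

17/8

Total count: 3 + 5 + 12 + 3 + 16 + 8 + 2 = 49.
Total exposure: 4 + 1 + 6 + 3 + 6 + 2 + 1 = 23 days.
Conjugate update: add total count to the shape and total exposure to the rate, giving Gamma(68, 32).
Posterior mean = α'/β' = 68/32 = 17/8.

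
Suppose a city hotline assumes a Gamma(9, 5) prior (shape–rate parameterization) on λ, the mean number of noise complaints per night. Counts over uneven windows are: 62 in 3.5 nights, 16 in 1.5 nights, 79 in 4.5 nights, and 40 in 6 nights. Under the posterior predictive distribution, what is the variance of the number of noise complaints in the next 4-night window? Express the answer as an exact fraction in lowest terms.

80752/1681

Total count: 62 + 16 + 79 + 40 = 197.
Total exposure: 3.5 + 1.5 + 4.5 + 6 = 15.5 nights.
The Gamma prior is conjugate for the Poisson rate, so λ | data ~ Gamma(9+197, 5+15.5) = Gamma(206, 41/2).
The posterior predictive for a window of length T is Negative Binomial with variance T·α'·(β'+T)/β'² = 4·206·(49/2)/(1681/4) = 80752/1681.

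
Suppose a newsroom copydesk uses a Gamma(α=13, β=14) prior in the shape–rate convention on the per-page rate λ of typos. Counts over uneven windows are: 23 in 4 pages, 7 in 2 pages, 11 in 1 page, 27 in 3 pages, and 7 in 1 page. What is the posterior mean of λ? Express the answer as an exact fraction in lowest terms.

88/25

Total count: 23 + 7 + 11 + 27 + 7 = 75.
Total exposure: 4 + 2 + 1 + 3 + 1 = 11 pages.
Gamma(α, β) with Poisson data over total exposure Σt gives posterior Gamma(α+Σx, β+Σt) = Gamma(88, 25).
Posterior mean = α'/β' = 88/25.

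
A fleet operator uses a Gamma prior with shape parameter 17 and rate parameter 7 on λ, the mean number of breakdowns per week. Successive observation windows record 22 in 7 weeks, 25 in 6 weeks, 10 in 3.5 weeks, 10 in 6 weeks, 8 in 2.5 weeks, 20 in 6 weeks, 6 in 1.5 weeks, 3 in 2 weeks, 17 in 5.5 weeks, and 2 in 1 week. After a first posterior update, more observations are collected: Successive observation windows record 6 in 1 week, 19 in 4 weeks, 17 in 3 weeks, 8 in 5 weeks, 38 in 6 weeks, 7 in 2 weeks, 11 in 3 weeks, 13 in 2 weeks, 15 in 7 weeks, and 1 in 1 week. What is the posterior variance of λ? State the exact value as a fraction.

275/6724

Total count: 22 + 25 + 10 + 10 + 8 + 20 + 6 + 3 + 17 + 2 = 123.
Total exposure: 7 + 6 + 3.5 + 6 + 2.5 + 6 + 1.5 + 2 + 5.5 + 1 = 41 weeks.
After the first batch: Gamma(17 + 123, 7 + 41) = Gamma(140, 48).
Total count: 6 + 19 + 17 + 8 + 38 + 7 + 11 + 13 + 15 + 1 = 135.
Total exposure: 1 + 4 + 3 + 5 + 6 + 2 + 3 + 2 + 7 + 1 = 34 weeks.
After the second batch: Gamma(140 + 135, 48 + 34) = Gamma(275, 82).
Posterior variance = α'/β'² = 275/6724.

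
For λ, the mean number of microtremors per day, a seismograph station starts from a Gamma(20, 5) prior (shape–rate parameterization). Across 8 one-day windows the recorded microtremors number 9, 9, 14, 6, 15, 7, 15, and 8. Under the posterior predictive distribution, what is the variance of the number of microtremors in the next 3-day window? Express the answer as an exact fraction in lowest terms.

Total count: 9 + 9 + 14 + 6 + 15 + 7 + 15 + 8 = 83.
Total exposure: 8 days.
Gamma(α, β) with Poisson data over total exposure Σt gives posterior Gamma(α+Σx, β+Σt) = Gamma(103, 13).
The posterior predictive for a window of length T is Negative Binomial with variance T·α'·(β'+T)/β'² = 3·103·16/169 = 4944/169.

4944/169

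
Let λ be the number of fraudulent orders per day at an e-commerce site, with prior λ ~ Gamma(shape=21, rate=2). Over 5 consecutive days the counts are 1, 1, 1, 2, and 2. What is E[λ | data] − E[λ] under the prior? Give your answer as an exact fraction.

-13/2

Total count: 1 + 1 + 1 + 2 + 2 = 7.
Total exposure: 5 days.
Conjugate update: add total count to the shape and total exposure to the rate, giving Gamma(28, 7).
Posterior mean = 28/7 = 4; prior mean = 21/2 = 21/2. Difference = 4 − 21/2 = -13/2.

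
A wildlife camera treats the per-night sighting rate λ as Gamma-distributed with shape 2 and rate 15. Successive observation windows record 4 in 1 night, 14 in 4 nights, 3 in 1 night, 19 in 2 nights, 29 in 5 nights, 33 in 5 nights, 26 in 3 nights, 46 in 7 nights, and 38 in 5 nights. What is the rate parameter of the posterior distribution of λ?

Total count: 4 + 14 + 3 + 19 + 29 + 33 + 26 + 46 + 38 = 212.
Total exposure: 1 + 4 + 1 + 2 + 5 + 5 + 3 + 7 + 5 = 33 nights.
Posterior: α' = 2 + 212 = 214, β' = 15 + 33 = 48.

48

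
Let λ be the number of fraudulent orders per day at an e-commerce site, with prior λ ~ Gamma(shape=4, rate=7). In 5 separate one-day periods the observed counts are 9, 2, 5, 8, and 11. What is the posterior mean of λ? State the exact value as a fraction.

Total count: 9 + 2 + 5 + 8 + 11 = 35.
Total exposure: 5 days.
By Gamma–Poisson conjugacy, the posterior is Gamma(α + Σx, β + Σt) = Gamma(4 + 35, 7 + 5) = Gamma(39, 12).
Posterior mean = α'/β' = 39/12 = 13/4.

13/4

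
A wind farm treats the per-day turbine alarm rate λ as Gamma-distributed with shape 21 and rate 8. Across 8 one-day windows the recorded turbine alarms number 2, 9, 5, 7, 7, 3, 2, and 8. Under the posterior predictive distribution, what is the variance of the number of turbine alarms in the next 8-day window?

48

Total count: 2 + 9 + 5 + 7 + 7 + 3 + 2 + 8 = 43.
Total exposure: 8 days.
Gamma(α, β) with Poisson data over total exposure Σt gives posterior Gamma(α+Σx, β+Σt) = Gamma(64, 16).
The posterior predictive for a window of length T is Negative Binomial with variance T·α'·(β'+T)/β'² = 8·64·24/256 = 48.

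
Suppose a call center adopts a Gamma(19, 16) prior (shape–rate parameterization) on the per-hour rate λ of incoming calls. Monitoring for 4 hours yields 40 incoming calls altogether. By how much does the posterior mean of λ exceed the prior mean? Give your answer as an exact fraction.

Total count 40 over total exposure 4 hours.
By Gamma–Poisson conjugacy, the posterior is Gamma(α + Σx, β + Σt) = Gamma(19 + 40, 16 + 4) = Gamma(59, 20).
Posterior mean = 59/20 = 59/20; prior mean = 19/16 = 19/16. Difference = 59/20 − 19/16 = 141/80.

141/80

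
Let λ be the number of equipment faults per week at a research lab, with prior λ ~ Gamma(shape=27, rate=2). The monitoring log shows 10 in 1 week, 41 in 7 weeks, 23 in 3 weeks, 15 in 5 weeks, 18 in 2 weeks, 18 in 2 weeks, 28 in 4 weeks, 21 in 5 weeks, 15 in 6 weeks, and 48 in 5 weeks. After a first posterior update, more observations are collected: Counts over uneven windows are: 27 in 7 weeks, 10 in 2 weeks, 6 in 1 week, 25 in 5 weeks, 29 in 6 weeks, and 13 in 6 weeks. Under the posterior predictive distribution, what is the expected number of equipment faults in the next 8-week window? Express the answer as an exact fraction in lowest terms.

2992/69

Total count: 10 + 41 + 23 + 15 + 18 + 18 + 28 + 21 + 15 + 48 = 237.
Total exposure: 1 + 7 + 3 + 5 + 2 + 2 + 4 + 5 + 6 + 5 = 40 weeks.
After the first batch: Gamma(27 + 237, 2 + 40) = Gamma(264, 42).
Total count: 27 + 10 + 6 + 25 + 29 + 13 = 110.
Total exposure: 7 + 2 + 1 + 5 + 6 + 6 = 27 weeks.
After the second batch: Gamma(264 + 110, 42 + 27) = Gamma(374, 69).
Predictive mean over an 8-week window = T·E[λ|data] = 8·374/69 = 2992/69.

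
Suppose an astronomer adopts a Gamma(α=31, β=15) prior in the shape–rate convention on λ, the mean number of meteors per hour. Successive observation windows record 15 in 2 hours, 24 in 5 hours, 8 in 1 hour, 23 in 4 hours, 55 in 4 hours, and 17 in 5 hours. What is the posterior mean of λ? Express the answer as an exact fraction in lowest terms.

173/36

Total count: 15 + 24 + 8 + 23 + 55 + 17 = 142.
Total exposure: 2 + 5 + 1 + 4 + 4 + 5 = 21 hours.
The Gamma prior is conjugate for the Poisson rate, so λ | data ~ Gamma(31+142, 15+21) = Gamma(173, 36).
Posterior mean = α'/β' = 173/36.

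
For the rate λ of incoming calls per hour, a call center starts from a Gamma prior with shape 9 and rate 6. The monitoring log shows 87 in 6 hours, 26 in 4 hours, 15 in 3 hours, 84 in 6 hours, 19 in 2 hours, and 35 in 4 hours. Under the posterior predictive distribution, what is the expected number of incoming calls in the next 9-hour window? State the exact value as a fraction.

2475/31

Total count: 87 + 26 + 15 + 84 + 19 + 35 = 266.
Total exposure: 6 + 4 + 3 + 6 + 2 + 4 = 25 hours.
By Gamma–Poisson conjugacy, the posterior is Gamma(α + Σx, β + Σt) = Gamma(9 + 266, 6 + 25) = Gamma(275, 31).
Predictive mean over a 9-hour window = T·E[λ|data] = 9·275/31 = 2475/31.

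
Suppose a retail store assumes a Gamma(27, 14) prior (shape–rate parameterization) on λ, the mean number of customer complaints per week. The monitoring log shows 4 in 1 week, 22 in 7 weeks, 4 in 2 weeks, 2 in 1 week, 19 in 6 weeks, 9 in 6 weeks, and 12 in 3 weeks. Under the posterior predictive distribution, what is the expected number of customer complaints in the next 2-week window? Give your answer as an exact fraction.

99/20

Total count: 4 + 22 + 4 + 2 + 19 + 9 + 12 = 72.
Total exposure: 1 + 7 + 2 + 1 + 6 + 6 + 3 = 26 weeks.
By Gamma–Poisson conjugacy, the posterior is Gamma(α + Σx, β + Σt) = Gamma(27 + 72, 14 + 26) = Gamma(99, 40).
Predictive mean over a 2-week window = T·E[λ|data] = 2·99/40 = 99/20.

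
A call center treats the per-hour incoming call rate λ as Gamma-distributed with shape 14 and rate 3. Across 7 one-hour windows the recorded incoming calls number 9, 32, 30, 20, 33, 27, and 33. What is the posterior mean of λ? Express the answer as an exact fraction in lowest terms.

99/5

Total count: 9 + 32 + 30 + 20 + 33 + 27 + 33 = 184.
Total exposure: 7 hours.
Gamma(α, β) with Poisson data over total exposure Σt gives posterior Gamma(α+Σx, β+Σt) = Gamma(198, 10).
Posterior mean = α'/β' = 198/10 = 99/5.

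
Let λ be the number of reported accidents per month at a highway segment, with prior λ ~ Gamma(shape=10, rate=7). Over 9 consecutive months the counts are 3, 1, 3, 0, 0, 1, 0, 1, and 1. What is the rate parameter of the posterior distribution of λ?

16

Total count: 3 + 1 + 3 + 0 + 0 + 1 + 0 + 1 + 1 = 10.
Total exposure: 9 months.
Gamma(α, β) with Poisson data over total exposure Σt gives posterior Gamma(α+Σx, β+Σt) = Gamma(20, 16).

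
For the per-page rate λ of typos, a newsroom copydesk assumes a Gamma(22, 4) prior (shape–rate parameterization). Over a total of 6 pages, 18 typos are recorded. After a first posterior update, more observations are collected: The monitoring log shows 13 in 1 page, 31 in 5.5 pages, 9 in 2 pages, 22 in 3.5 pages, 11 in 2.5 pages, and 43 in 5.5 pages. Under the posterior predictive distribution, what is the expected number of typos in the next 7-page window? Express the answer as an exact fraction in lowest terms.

Total count 18 over total exposure 6 pages.
After the first batch: Gamma(22 + 18, 4 + 6) = Gamma(40, 10).
Total count: 13 + 31 + 9 + 22 + 11 + 43 = 129.
Total exposure: 1 + 5.5 + 2 + 3.5 + 2.5 + 5.5 = 20 pages.
After the second batch: Gamma(40 + 129, 10 + 20) = Gamma(169, 30).
Predictive mean over a 7-page window = T·E[λ|data] = 7·169/30 = 1183/30.

1183/30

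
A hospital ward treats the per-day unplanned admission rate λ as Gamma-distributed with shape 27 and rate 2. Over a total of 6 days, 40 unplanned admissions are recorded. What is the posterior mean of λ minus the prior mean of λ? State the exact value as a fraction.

-41/8

Total count 40 over total exposure 6 days.
By Gamma–Poisson conjugacy, the posterior is Gamma(α + Σx, β + Σt) = Gamma(27 + 40, 2 + 6) = Gamma(67, 8).
Posterior mean = 67/8 = 67/8; prior mean = 27/2 = 27/2. Difference = 67/8 − 27/2 = -41/8.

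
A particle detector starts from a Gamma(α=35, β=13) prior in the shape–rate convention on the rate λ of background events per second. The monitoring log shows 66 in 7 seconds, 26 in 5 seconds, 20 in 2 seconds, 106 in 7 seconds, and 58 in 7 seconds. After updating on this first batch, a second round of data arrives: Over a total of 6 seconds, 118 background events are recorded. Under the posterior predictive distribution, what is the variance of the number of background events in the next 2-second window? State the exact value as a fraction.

42042/2209

Total count: 66 + 26 + 20 + 106 + 58 = 276.
Total exposure: 7 + 5 + 2 + 7 + 7 = 28 seconds.
After the first batch: Gamma(35 + 276, 13 + 28) = Gamma(311, 41).
Total count 118 over total exposure 6 seconds.
After the second batch: Gamma(311 + 118, 41 + 6) = Gamma(429, 47).
The posterior predictive for a window of length T is Negative Binomial with variance T·α'·(β'+T)/β'² = 2·429·49/2209 = 42042/2209.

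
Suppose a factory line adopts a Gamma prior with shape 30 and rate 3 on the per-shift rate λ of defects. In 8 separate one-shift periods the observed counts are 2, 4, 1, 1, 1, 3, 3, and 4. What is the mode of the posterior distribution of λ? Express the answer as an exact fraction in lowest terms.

Total count: 2 + 4 + 1 + 1 + 1 + 3 + 3 + 4 = 19.
Total exposure: 8 shifts.
Posterior: α' = 30 + 19 = 49, β' = 3 + 8 = 11.
Posterior mode = (α'−1)/β' = 48/11.

48/11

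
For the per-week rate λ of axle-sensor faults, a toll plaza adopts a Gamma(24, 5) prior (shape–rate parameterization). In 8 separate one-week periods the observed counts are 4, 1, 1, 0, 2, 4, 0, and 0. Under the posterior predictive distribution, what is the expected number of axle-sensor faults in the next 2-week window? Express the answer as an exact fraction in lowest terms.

72/13

Total count: 4 + 1 + 1 + 0 + 2 + 4 + 0 + 0 = 12.
Total exposure: 8 weeks.
Posterior: α' = 24 + 12 = 36, β' = 5 + 8 = 13.
Predictive mean over a 2-week window = T·E[λ|data] = 2·36/13 = 72/13.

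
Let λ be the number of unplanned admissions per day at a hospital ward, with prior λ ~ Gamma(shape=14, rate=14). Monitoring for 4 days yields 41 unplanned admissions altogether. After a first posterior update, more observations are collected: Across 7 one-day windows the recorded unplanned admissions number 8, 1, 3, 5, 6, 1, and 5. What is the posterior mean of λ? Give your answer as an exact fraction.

84/25

Total count 41 over total exposure 4 days.
After the first batch: Gamma(14 + 41, 14 + 4) = Gamma(55, 18).
Total count: 8 + 1 + 3 + 5 + 6 + 1 + 5 = 29.
Total exposure: 7 days.
After the second batch: Gamma(55 + 29, 18 + 7) = Gamma(84, 25).
Posterior mean = α'/β' = 84/25.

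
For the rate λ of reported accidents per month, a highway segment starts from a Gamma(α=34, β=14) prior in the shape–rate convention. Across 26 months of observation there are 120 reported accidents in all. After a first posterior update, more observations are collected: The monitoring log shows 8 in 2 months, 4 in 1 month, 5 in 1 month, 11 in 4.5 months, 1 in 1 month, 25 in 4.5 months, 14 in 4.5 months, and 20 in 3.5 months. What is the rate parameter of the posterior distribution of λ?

Total count 120 over total exposure 26 months.
After the first batch: Gamma(34 + 120, 14 + 26) = Gamma(154, 40).
Total count: 8 + 4 + 5 + 11 + 1 + 25 + 14 + 20 = 88.
Total exposure: 2 + 1 + 1 + 4.5 + 1 + 4.5 + 4.5 + 3.5 = 22 months.
After the second batch: Gamma(154 + 88, 40 + 22) = Gamma(242, 62).

62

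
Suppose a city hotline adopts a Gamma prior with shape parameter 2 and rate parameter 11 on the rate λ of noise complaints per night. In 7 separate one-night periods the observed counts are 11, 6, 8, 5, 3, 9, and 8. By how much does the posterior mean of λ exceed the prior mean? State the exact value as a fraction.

268/99

Total count: 11 + 6 + 8 + 5 + 3 + 9 + 8 = 50.
Total exposure: 7 nights.
By Gamma–Poisson conjugacy, the posterior is Gamma(α + Σx, β + Σt) = Gamma(2 + 50, 11 + 7) = Gamma(52, 18).
Posterior mean = 52/18 = 26/9; prior mean = 2/11 = 2/11. Difference = 26/9 − 2/11 = 268/99.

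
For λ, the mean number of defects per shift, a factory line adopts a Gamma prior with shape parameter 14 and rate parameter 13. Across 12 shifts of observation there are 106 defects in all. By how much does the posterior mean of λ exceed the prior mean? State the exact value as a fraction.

242/65

Total count 106 over total exposure 12 shifts.
Conjugate update: add total count to the shape and total exposure to the rate, giving Gamma(120, 25).
Posterior mean = 120/25 = 24/5; prior mean = 14/13 = 14/13. Difference = 24/5 − 14/13 = 242/65.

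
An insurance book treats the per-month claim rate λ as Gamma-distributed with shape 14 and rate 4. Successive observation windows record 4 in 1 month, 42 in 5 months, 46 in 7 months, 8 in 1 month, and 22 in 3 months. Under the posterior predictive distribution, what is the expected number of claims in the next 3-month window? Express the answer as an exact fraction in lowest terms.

136/7

Total count: 4 + 42 + 46 + 8 + 22 = 122.
Total exposure: 1 + 5 + 7 + 1 + 3 = 17 months.
Posterior: α' = 14 + 122 = 136, β' = 4 + 17 = 21.
Predictive mean over a 3-month window = T·E[λ|data] = 3·136/21 = 136/7.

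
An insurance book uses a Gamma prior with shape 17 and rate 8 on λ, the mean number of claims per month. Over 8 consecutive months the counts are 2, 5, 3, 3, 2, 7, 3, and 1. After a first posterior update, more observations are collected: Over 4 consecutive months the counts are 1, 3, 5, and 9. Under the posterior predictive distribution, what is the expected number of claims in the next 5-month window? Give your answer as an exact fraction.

Total count: 2 + 5 + 3 + 3 + 2 + 7 + 3 + 1 = 26.
Total exposure: 8 months.
After the first batch: Gamma(17 + 26, 8 + 8) = Gamma(43, 16).
Total count: 1 + 3 + 5 + 9 = 18.
Total exposure: 4 months.
After the second batch: Gamma(43 + 18, 16 + 4) = Gamma(61, 20).
Predictive mean over a 5-month window = T·E[λ|data] = 5·61/20 = 61/4.

61/4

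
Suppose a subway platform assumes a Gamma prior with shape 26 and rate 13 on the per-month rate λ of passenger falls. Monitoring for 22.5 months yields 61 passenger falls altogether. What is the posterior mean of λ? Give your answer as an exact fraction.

Total count 61 over total exposure 22.5 months.
By Gamma–Poisson conjugacy, the posterior is Gamma(α + Σx, β + Σt) = Gamma(26 + 61, 13 + 22.5) = Gamma(87, 71/2).
Posterior mean = α'/β' = 87/(71/2) = 174/71.

174/71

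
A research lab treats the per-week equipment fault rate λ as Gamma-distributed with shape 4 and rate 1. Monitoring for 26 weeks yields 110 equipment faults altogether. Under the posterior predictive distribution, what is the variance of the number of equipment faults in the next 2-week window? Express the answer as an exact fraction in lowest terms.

Total count 110 over total exposure 26 weeks.
Posterior: α' = 4 + 110 = 114, β' = 1 + 26 = 27.
The posterior predictive for a window of length T is Negative Binomial with variance T·α'·(β'+T)/β'² = 2·114·29/729 = 2204/243.

2204/243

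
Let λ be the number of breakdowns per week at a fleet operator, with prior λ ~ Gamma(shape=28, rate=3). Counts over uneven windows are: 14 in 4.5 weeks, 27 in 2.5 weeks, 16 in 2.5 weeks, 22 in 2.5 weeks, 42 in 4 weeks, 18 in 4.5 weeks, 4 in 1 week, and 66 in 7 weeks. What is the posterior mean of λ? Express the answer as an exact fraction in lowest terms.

Total count: 14 + 27 + 16 + 22 + 42 + 18 + 4 + 66 = 209.
Total exposure: 4.5 + 2.5 + 2.5 + 2.5 + 4 + 4.5 + 1 + 7 = 28.5 weeks.
Conjugate update: add total count to the shape and total exposure to the rate, giving Gamma(237, 63/2).
Posterior mean = α'/β' = 237/(63/2) = 158/21.

158/21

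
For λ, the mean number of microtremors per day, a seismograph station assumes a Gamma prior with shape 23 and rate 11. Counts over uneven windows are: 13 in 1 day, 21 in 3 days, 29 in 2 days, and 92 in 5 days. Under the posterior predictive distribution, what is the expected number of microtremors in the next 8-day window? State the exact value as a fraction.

Total count: 13 + 21 + 29 + 92 = 155.
Total exposure: 1 + 3 + 2 + 5 = 11 days.
The Gamma prior is conjugate for the Poisson rate, so λ | data ~ Gamma(23+155, 11+11) = Gamma(178, 22).
Predictive mean over an 8-day window = T·E[λ|data] = 8·178/22 = 712/11.

712/11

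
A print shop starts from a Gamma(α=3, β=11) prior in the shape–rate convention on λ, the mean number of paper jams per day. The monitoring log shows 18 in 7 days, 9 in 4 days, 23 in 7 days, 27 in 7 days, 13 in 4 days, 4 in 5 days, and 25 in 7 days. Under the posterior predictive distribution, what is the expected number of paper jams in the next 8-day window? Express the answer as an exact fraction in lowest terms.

Total count: 18 + 9 + 23 + 27 + 13 + 4 + 25 = 119.
Total exposure: 7 + 4 + 7 + 7 + 4 + 5 + 7 = 41 days.
By Gamma–Poisson conjugacy, the posterior is Gamma(α + Σx, β + Σt) = Gamma(3 + 119, 11 + 41) = Gamma(122, 52).
Predictive mean over an 8-day window = T·E[λ|data] = 8·122/52 = 244/13.

244/13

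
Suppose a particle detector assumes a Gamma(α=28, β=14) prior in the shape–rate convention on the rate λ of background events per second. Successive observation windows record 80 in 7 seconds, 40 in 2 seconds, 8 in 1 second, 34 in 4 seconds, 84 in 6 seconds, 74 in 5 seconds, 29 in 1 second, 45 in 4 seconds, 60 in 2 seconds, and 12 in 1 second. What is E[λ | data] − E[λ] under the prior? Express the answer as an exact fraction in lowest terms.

Total count: 80 + 40 + 8 + 34 + 84 + 74 + 29 + 45 + 60 + 12 = 466.
Total exposure: 7 + 2 + 1 + 4 + 6 + 5 + 1 + 4 + 2 + 1 = 33 seconds.
Gamma(α, β) with Poisson data over total exposure Σt gives posterior Gamma(α+Σx, β+Σt) = Gamma(494, 47).
Posterior mean = 494/47 = 494/47; prior mean = 28/14 = 2. Difference = 494/47 − 2 = 400/47.

400/47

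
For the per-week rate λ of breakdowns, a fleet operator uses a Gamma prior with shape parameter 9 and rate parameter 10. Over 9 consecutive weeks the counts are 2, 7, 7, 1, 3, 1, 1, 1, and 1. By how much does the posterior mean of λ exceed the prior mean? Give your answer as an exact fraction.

159/190

Total count: 2 + 7 + 7 + 1 + 3 + 1 + 1 + 1 + 1 = 24.
Total exposure: 9 weeks.
The Gamma prior is conjugate for the Poisson rate, so λ | data ~ Gamma(9+24, 10+9) = Gamma(33, 19).
Posterior mean = 33/19 = 33/19; prior mean = 9/10 = 9/10. Difference = 33/19 − 9/10 = 159/190.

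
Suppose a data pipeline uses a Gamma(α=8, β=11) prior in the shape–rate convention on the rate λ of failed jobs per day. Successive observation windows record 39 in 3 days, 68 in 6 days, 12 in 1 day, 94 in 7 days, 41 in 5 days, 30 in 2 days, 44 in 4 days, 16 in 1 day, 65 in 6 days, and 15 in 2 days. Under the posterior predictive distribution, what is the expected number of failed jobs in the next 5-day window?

Total count: 39 + 68 + 12 + 94 + 41 + 30 + 44 + 16 + 65 + 15 = 424.
Total exposure: 3 + 6 + 1 + 7 + 5 + 2 + 4 + 1 + 6 + 2 = 37 days.
Conjugate update: add total count to the shape and total exposure to the rate, giving Gamma(432, 48).
Predictive mean over a 5-day window = T·E[λ|data] = 5·432/48 = 45.

45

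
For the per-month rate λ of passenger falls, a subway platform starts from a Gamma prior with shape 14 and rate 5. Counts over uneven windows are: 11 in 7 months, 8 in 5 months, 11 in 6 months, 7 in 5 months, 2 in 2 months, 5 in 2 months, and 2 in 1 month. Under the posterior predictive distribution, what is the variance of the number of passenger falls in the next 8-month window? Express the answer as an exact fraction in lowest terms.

Total count: 11 + 8 + 11 + 7 + 2 + 5 + 2 = 46.
Total exposure: 7 + 5 + 6 + 5 + 2 + 2 + 1 = 28 months.
The Gamma prior is conjugate for the Poisson rate, so λ | data ~ Gamma(14+46, 5+28) = Gamma(60, 33).
The posterior predictive for a window of length T is Negative Binomial with variance T·α'·(β'+T)/β'² = 8·60·41/1089 = 6560/363.

6560/363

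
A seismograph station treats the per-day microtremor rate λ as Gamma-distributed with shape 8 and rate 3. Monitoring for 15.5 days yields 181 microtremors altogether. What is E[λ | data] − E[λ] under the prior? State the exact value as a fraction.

Total count 181 over total exposure 15.5 days.
Posterior: α' = 8 + 181 = 189, β' = 3 + 15.5 = 37/2.
Posterior mean = 189/(37/2) = 378/37; prior mean = 8/3 = 8/3. Difference = 378/37 − 8/3 = 838/111.

838/111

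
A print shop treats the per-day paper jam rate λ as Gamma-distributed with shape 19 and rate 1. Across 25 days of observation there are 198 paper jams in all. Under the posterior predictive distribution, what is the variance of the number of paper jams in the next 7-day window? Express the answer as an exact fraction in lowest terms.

50127/676

Total count 198 over total exposure 25 days.
Gamma(α, β) with Poisson data over total exposure Σt gives posterior Gamma(α+Σx, β+Σt) = Gamma(217, 26).
The posterior predictive for a window of length T is Negative Binomial with variance T·α'·(β'+T)/β'² = 7·217·33/676 = 50127/676.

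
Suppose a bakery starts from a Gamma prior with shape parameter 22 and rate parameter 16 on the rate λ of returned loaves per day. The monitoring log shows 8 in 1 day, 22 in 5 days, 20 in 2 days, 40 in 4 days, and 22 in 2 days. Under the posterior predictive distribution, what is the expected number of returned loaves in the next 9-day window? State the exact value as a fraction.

Total count: 8 + 22 + 20 + 40 + 22 = 112.
Total exposure: 1 + 5 + 2 + 4 + 2 = 14 days.
Conjugate update: add total count to the shape and total exposure to the rate, giving Gamma(134, 30).
Predictive mean over a 9-day window = T·E[λ|data] = 9·134/30 = 201/5.

201/5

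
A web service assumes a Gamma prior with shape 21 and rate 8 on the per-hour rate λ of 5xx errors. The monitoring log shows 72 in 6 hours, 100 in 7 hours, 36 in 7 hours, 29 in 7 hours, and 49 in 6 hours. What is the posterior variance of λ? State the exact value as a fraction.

307/1681

Total count: 72 + 100 + 36 + 29 + 49 = 286.
Total exposure: 6 + 7 + 7 + 7 + 6 = 33 hours.
By Gamma–Poisson conjugacy, the posterior is Gamma(α + Σx, β + Σt) = Gamma(21 + 286, 8 + 33) = Gamma(307, 41).
Posterior variance = α'/β'² = 307/1681.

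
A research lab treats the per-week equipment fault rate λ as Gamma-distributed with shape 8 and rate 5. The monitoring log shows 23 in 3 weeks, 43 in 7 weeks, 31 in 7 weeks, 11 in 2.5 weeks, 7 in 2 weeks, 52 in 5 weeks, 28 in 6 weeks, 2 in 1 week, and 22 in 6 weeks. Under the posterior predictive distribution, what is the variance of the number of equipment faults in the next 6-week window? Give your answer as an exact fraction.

275124/7921

Total count: 23 + 43 + 31 + 11 + 7 + 52 + 28 + 2 + 22 = 219.
Total exposure: 3 + 7 + 7 + 2.5 + 2 + 5 + 6 + 1 + 6 = 39.5 weeks.
The Gamma prior is conjugate for the Poisson rate, so λ | data ~ Gamma(8+219, 5+39.5) = Gamma(227, 89/2).
The posterior predictive for a window of length T is Negative Binomial with variance T·α'·(β'+T)/β'² = 6·227·(101/2)/(7921/4) = 275124/7921.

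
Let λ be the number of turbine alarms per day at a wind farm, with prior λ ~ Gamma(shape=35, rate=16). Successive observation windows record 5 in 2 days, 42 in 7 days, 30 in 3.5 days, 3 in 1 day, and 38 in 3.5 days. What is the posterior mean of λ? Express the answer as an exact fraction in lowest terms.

51/11

Total count: 5 + 42 + 30 + 3 + 38 = 118.
Total exposure: 2 + 7 + 3.5 + 1 + 3.5 = 17 days.
By Gamma–Poisson conjugacy, the posterior is Gamma(α + Σx, β + Σt) = Gamma(35 + 118, 16 + 17) = Gamma(153, 33).
Posterior mean = α'/β' = 153/33 = 51/11.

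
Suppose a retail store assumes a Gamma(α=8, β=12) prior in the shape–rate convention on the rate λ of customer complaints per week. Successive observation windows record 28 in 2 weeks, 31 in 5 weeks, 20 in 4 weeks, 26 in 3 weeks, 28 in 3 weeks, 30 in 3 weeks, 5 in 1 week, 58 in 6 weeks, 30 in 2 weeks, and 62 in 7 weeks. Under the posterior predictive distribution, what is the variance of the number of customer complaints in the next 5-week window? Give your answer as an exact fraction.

Total count: 28 + 31 + 20 + 26 + 28 + 30 + 5 + 58 + 30 + 62 = 318.
Total exposure: 2 + 5 + 4 + 3 + 3 + 3 + 1 + 6 + 2 + 7 = 36 weeks.
Posterior: α' = 8 + 318 = 326, β' = 12 + 36 = 48.
The posterior predictive for a window of length T is Negative Binomial with variance T·α'·(β'+T)/β'² = 5·326·53/2304 = 43195/1152.

43195/1152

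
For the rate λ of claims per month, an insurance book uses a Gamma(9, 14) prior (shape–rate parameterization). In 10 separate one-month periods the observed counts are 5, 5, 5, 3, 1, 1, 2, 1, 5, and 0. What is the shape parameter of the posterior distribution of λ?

Total count: 5 + 5 + 5 + 3 + 1 + 1 + 2 + 1 + 5 + 0 = 28.
Total exposure: 10 months.
By Gamma–Poisson conjugacy, the posterior is Gamma(α + Σx, β + Σt) = Gamma(9 + 28, 14 + 10) = Gamma(37, 24).

37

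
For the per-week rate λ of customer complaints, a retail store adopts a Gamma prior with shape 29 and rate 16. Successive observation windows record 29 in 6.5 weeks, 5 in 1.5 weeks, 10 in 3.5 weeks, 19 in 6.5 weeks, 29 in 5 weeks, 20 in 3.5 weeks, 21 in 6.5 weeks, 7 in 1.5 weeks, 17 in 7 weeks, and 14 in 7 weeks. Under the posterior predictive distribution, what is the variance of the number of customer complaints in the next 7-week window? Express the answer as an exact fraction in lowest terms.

400400/16641

Total count: 29 + 5 + 10 + 19 + 29 + 20 + 21 + 7 + 17 + 14 = 171.
Total exposure: 6.5 + 1.5 + 3.5 + 6.5 + 5 + 3.5 + 6.5 + 1.5 + 7 + 7 = 48.5 weeks.
Gamma(α, β) with Poisson data over total exposure Σt gives posterior Gamma(α+Σx, β+Σt) = Gamma(200, 129/2).
The posterior predictive for a window of length T is Negative Binomial with variance T·α'·(β'+T)/β'² = 7·200·(143/2)/(16641/4) = 400400/16641.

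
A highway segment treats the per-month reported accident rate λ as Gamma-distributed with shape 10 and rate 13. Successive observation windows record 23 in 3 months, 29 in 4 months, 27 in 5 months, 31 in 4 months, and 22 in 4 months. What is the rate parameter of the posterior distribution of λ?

33

Total count: 23 + 29 + 27 + 31 + 22 = 132.
Total exposure: 3 + 4 + 5 + 4 + 4 = 20 months.
Posterior: α' = 10 + 132 = 142, β' = 13 + 20 = 33.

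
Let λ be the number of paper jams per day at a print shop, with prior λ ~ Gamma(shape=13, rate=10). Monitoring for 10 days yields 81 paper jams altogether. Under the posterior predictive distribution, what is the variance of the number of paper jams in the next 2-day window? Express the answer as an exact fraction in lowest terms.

517/50

Total count 81 over total exposure 10 days.
The Gamma prior is conjugate for the Poisson rate, so λ | data ~ Gamma(13+81, 10+10) = Gamma(94, 20).
The posterior predictive for a window of length T is Negative Binomial with variance T·α'·(β'+T)/β'² = 2·94·22/400 = 517/50.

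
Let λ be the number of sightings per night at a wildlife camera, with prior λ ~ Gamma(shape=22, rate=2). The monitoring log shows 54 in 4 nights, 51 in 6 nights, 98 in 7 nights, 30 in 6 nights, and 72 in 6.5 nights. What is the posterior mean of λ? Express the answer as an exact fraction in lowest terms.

Total count: 54 + 51 + 98 + 30 + 72 = 305.
Total exposure: 4 + 6 + 7 + 6 + 6.5 = 29.5 nights.
The Gamma prior is conjugate for the Poisson rate, so λ | data ~ Gamma(22+305, 2+29.5) = Gamma(327, 63/2).
Posterior mean = α'/β' = 327/(63/2) = 218/21.

218/21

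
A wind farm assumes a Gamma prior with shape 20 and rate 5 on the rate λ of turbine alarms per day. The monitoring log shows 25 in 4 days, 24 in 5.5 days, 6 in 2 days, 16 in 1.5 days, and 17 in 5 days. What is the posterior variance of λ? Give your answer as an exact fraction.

Total count: 25 + 24 + 6 + 16 + 17 = 88.
Total exposure: 4 + 5.5 + 2 + 1.5 + 5 = 18 days.
By Gamma–Poisson conjugacy, the posterior is Gamma(α + Σx, β + Σt) = Gamma(20 + 88, 5 + 18) = Gamma(108, 23).
Posterior variance = α'/β'² = 108/529.

108/529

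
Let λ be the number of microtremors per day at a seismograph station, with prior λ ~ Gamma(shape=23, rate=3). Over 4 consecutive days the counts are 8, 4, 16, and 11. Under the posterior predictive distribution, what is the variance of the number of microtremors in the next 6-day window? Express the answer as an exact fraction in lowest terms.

4836/49

Total count: 8 + 4 + 16 + 11 = 39.
Total exposure: 4 days.
Gamma(α, β) with Poisson data over total exposure Σt gives posterior Gamma(α+Σx, β+Σt) = Gamma(62, 7).
The posterior predictive for a window of length T is Negative Binomial with variance T·α'·(β'+T)/β'² = 6·62·13/49 = 4836/49.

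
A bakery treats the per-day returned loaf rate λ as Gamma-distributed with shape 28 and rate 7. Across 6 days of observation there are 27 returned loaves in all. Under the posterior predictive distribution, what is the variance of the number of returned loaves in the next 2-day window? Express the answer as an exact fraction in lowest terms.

Total count 27 over total exposure 6 days.
Gamma(α, β) with Poisson data over total exposure Σt gives posterior Gamma(α+Σx, β+Σt) = Gamma(55, 13).
The posterior predictive for a window of length T is Negative Binomial with variance T·α'·(β'+T)/β'² = 2·55·15/169 = 1650/169.

1650/169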